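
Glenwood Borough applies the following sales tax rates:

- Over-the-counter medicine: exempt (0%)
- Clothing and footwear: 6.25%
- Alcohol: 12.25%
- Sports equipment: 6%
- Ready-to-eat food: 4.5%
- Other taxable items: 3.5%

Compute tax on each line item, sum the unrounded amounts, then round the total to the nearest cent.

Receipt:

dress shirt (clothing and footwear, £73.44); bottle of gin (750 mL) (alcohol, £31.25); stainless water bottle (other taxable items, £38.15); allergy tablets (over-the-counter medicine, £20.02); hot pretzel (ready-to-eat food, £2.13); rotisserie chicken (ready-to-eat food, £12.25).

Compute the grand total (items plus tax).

£187.64

Dress shirt £73.44: clothing and footwear → 6.25% → £4.59
Bottle of gin (750 mL) £31.25: alcohol → 12.25% → £3.828125
Stainless water bottle £38.15: other taxable items → 3.5% → £1.33525
Allergy tablets £20.02: over-the-counter medicine → 0% → £0.00
Hot pretzel £2.13: ready-to-eat food → 4.5% → £0.09585
Rotisserie chicken £12.25: ready-to-eat food → 4.5% → £0.55125
Subtotal = £177.24; unrounded tax = £10.400475 → £10.40; total due = £187.64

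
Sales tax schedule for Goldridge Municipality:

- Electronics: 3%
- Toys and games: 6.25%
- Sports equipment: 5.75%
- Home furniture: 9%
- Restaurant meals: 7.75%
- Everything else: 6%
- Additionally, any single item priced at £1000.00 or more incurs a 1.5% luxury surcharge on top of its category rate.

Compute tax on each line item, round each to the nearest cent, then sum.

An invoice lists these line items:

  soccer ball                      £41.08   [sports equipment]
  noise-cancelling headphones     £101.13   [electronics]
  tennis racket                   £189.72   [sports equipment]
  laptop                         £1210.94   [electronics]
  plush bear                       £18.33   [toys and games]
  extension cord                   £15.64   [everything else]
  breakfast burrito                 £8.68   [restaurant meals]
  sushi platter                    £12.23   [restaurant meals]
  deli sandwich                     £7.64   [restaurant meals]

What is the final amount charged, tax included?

£1680.48

Soccer ball £41.08: sports equipment → 5.75% → £2.36
Noise-cancelling headphones £101.13: electronics → 3% → £3.03
Tennis racket £189.72: sports equipment → 5.75% → £10.91
Laptop £1210.94: electronics → 3% + 1.5% surcharge = 4.5% → £54.49
Plush bear £18.33: toys and games → 6.25% → £1.15
Extension cord £15.64: everything else → 6% → £0.94
Breakfast burrito £8.68: restaurant meals → 7.75% → £0.67
Sushi platter £12.23: restaurant meals → 7.75% → £0.95
Deli sandwich £7.64: restaurant meals → 7.75% → £0.59
Subtotal = £1605.39; tax = £75.09; total due = £1680.48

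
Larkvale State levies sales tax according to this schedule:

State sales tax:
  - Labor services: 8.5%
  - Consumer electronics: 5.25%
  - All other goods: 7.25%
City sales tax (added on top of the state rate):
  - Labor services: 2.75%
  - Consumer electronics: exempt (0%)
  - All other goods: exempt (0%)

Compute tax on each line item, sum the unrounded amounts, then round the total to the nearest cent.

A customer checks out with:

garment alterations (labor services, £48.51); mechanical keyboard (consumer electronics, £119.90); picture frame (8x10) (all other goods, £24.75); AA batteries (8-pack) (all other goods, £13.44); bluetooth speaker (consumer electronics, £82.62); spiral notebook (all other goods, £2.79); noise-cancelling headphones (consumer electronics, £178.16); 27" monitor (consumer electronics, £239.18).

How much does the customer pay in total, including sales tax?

Garment alterations £48.51: labor services → 8.5% + 2.75% city = 11.25% → £5.457375
Mechanical keyboard £119.90: consumer electronics → 5.25% + 0% city = 5.25% → £6.29475
Picture frame (8x10) £24.75: all other goods → 7.25% + 0% city = 7.25% → £1.794375
AA batteries (8-pack) £13.44: all other goods → 7.25% + 0% city = 7.25% → £0.9744
Bluetooth speaker £82.62: consumer electronics → 5.25% + 0% city = 5.25% → £4.33755
Spiral notebook £2.79: all other goods → 7.25% + 0% city = 7.25% → £0.202275
Noise-cancelling headphones £178.16: consumer electronics → 5.25% + 0% city = 5.25% → £9.3534
27" monitor £239.18: consumer electronics → 5.25% + 0% city = 5.25% → £12.55695
Subtotal = £709.35; unrounded tax = £40.971075 → £40.97; total due = £750.32

£750.32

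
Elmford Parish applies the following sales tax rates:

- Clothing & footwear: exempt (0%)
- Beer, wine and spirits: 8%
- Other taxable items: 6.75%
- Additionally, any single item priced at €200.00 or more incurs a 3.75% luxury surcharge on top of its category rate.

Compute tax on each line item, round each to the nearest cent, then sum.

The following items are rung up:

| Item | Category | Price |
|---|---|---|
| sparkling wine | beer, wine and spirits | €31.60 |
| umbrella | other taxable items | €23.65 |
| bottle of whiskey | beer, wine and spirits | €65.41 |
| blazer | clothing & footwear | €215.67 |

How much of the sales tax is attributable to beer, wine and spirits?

Sparkling wine €31.60: beer, wine and spirits → 8% → €2.53
Bottle of whiskey €65.41: beer, wine and spirits → 8% → €5.23
Tax on beer, wine and spirits = €2.53 + €5.23 = €7.76

€7.76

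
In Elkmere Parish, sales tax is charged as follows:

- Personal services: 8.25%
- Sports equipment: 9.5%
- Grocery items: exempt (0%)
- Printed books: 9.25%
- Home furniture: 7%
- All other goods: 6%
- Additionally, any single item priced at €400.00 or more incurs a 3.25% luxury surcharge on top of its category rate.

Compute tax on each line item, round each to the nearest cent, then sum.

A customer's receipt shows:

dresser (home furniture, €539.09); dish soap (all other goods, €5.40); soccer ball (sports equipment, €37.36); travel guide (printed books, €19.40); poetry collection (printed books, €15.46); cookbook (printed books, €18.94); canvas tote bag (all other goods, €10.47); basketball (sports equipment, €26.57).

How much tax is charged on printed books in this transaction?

Travel guide €19.40: printed books → 9.25% → €1.79
Poetry collection €15.46: printed books → 9.25% → €1.43
Cookbook €18.94: printed books → 9.25% → €1.75
Tax on printed books = €1.79 + €1.43 + €1.75 = €4.97

€4.97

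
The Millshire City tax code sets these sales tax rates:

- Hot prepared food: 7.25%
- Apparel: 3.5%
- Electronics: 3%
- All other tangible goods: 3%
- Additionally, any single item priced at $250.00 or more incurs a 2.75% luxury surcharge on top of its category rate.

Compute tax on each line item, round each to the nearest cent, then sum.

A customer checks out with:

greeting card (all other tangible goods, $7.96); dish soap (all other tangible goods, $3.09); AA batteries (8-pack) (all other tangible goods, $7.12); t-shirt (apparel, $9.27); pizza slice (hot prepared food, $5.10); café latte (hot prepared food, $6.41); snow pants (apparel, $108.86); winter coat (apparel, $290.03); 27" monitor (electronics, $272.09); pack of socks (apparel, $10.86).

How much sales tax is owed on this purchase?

$39.66

Greeting card $7.96: all other tangible goods → 3% → $0.24
Dish soap $3.09: all other tangible goods → 3% → $0.09
AA batteries (8-pack) $7.12: all other tangible goods → 3% → $0.21
T-shirt $9.27: apparel → 3.5% → $0.32
Pizza slice $5.10: hot prepared food → 7.25% → $0.37
Café latte $6.41: hot prepared food → 7.25% → $0.46
Snow pants $108.86: apparel → 3.5% → $3.81
Winter coat $290.03: apparel → 3.5% + 2.75% surcharge = 6.25% → $18.13
27" monitor $272.09: electronics → 3% + 2.75% surcharge = 5.75% → $15.65
Pack of socks $10.86: apparel → 3.5% → $0.38
Total tax = $0.24 + $0.09 + $0.21 + $0.32 + $0.37 + $0.46 + $3.81 + $18.13 + $15.65 + $0.38 = $39.66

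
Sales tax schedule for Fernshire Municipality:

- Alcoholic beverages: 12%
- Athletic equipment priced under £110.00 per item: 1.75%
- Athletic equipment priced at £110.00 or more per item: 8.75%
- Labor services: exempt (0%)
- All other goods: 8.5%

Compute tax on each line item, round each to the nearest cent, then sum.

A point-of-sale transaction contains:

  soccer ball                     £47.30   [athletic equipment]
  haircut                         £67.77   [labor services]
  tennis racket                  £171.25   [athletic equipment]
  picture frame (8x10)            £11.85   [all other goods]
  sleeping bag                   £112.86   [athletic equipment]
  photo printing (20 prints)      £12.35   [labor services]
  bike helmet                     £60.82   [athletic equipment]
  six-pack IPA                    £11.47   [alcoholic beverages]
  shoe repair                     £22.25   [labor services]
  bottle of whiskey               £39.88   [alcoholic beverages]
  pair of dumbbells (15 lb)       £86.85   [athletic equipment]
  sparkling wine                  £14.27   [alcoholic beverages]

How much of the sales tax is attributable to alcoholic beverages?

£7.88

Six-pack IPA £11.47: alcoholic beverages → 12% → £1.38
Bottle of whiskey £39.88: alcoholic beverages → 12% → £4.79
Sparkling wine £14.27: alcoholic beverages → 12% → £1.71
Tax on alcoholic beverages = £1.38 + £4.79 + £1.71 = £7.88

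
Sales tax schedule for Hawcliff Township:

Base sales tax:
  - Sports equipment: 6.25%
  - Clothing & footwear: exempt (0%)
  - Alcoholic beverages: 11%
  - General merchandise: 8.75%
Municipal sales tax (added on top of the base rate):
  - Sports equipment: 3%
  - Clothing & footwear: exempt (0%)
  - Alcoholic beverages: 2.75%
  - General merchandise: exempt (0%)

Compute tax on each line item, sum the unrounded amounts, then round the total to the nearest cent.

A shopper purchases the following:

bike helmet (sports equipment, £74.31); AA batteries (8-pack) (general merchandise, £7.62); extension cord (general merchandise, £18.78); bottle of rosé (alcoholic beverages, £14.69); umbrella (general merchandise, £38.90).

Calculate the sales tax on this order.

£14.61

Bike helmet £74.31: sports equipment → 6.25% + 3% municipal = 9.25% → £6.873675
AA batteries (8-pack) £7.62: general merchandise → 8.75% + 0% municipal = 8.75% → £0.66675
Extension cord £18.78: general merchandise → 8.75% + 0% municipal = 8.75% → £1.64325
Bottle of rosé £14.69: alcoholic beverages → 11% + 2.75% municipal = 13.75% → £2.019875
Umbrella £38.90: general merchandise → 8.75% + 0% municipal = 8.75% → £3.40375
Unrounded tax sum = £14.6073 → £14.61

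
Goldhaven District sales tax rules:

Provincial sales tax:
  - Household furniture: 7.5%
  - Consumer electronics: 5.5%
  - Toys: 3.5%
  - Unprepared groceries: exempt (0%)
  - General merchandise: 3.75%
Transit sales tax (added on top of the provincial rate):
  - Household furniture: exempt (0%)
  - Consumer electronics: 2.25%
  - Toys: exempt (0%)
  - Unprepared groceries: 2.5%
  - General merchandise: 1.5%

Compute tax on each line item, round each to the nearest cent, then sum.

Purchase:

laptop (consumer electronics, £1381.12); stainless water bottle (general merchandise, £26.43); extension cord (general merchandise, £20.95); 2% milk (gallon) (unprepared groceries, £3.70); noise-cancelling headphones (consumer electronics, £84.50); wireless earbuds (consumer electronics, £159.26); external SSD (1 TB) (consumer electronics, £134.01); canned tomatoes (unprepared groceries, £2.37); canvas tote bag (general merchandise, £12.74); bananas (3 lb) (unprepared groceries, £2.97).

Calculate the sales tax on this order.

£139.70

Laptop £1381.12: consumer electronics → 5.5% + 2.25% transit = 7.75% → £107.04
Stainless water bottle £26.43: general merchandise → 3.75% + 1.5% transit = 5.25% → £1.39
Extension cord £20.95: general merchandise → 3.75% + 1.5% transit = 5.25% → £1.10
2% milk (gallon) £3.70: unprepared groceries → 0% + 2.5% transit = 2.5% → £0.09
Noise-cancelling headphones £84.50: consumer electronics → 5.5% + 2.25% transit = 7.75% → £6.55
Wireless earbuds £159.26: consumer electronics → 5.5% + 2.25% transit = 7.75% → £12.34
External SSD (1 TB) £134.01: consumer electronics → 5.5% + 2.25% transit = 7.75% → £10.39
Canned tomatoes £2.37: unprepared groceries → 0% + 2.5% transit = 2.5% → £0.06
Canvas tote bag £12.74: general merchandise → 3.75% + 1.5% transit = 5.25% → £0.67
Bananas (3 lb) £2.97: unprepared groceries → 0% + 2.5% transit = 2.5% → £0.07
Total tax = £107.04 + £1.39 + £1.10 + £0.09 + £6.55 + £12.34 + £10.39 + £0.06 + £0.67 + £0.07 = £139.70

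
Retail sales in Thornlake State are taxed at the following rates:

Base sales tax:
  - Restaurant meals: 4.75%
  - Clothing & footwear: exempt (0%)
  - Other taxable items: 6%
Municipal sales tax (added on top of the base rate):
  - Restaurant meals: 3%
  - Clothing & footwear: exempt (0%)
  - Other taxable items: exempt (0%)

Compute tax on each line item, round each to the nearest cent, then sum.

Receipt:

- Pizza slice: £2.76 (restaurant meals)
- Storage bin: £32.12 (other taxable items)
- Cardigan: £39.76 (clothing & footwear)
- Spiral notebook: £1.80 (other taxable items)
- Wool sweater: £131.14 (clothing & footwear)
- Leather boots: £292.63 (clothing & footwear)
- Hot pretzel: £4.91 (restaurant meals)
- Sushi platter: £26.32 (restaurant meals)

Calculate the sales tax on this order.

Pizza slice £2.76: restaurant meals → 4.75% + 3% municipal = 7.75% → £0.21
Storage bin £32.12: other taxable items → 6% + 0% municipal = 6% → £1.93
Cardigan £39.76: clothing & footwear → 0% + 0% municipal = 0% → £0.00
Spiral notebook £1.80: other taxable items → 6% + 0% municipal = 6% → £0.11
Wool sweater £131.14: clothing & footwear → 0% + 0% municipal = 0% → £0.00
Leather boots £292.63: clothing & footwear → 0% + 0% municipal = 0% → £0.00
Hot pretzel £4.91: restaurant meals → 4.75% + 3% municipal = 7.75% → £0.38
Sushi platter £26.32: restaurant meals → 4.75% + 3% municipal = 7.75% → £2.04
Total tax = £0.21 + £1.93 + £0.11 + £0.38 + £2.04 = £4.67

£4.67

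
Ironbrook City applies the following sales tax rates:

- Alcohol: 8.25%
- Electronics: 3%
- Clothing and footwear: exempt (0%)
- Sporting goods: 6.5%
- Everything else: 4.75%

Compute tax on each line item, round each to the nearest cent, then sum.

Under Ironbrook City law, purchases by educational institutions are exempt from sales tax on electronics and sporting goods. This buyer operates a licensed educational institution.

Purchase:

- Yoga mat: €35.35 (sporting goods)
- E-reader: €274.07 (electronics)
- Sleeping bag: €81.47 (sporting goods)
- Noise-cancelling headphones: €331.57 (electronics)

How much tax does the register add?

€0.00

Yoga mat €35.35: sporting goods, buyer-exempt → 0% → €0.00
E-reader €274.07: electronics, buyer-exempt → 0% → €0.00
Sleeping bag €81.47: sporting goods, buyer-exempt → 0% → €0.00
Noise-cancelling headphones €331.57: electronics, buyer-exempt → 0% → €0.00
Total tax = €0.00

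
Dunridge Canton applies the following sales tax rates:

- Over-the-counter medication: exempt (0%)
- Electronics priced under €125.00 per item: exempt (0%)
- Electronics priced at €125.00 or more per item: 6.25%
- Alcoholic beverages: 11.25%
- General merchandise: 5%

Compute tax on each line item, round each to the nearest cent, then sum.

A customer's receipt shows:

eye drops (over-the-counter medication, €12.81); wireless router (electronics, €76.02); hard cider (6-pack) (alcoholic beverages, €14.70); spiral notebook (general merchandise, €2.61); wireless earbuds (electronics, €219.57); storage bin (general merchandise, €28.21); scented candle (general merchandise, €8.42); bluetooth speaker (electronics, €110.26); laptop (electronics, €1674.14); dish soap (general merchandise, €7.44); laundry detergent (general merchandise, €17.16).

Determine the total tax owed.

Eye drops €12.81: over-the-counter medication → 0% → €0.00
Wireless router €76.02: electronics, under €125.00 → 0% → €0.00
Hard cider (6-pack) €14.70: alcoholic beverages → 11.25% → €1.65
Spiral notebook €2.61: general merchandise → 5% → €0.13
Wireless earbuds €219.57: electronics, €125.00 or more → 6.25% → €13.72
Storage bin €28.21: general merchandise → 5% → €1.41
Scented candle €8.42: general merchandise → 5% → €0.42
Bluetooth speaker €110.26: electronics, under €125.00 → 0% → €0.00
Laptop €1674.14: electronics, €125.00 or more → 6.25% → €104.63
Dish soap €7.44: general merchandise → 5% → €0.37
Laundry detergent €17.16: general merchandise → 5% → €0.86
Total tax = €1.65 + €0.13 + €13.72 + €1.41 + €0.42 + €104.63 + €0.37 + €0.86 = €123.19

€123.19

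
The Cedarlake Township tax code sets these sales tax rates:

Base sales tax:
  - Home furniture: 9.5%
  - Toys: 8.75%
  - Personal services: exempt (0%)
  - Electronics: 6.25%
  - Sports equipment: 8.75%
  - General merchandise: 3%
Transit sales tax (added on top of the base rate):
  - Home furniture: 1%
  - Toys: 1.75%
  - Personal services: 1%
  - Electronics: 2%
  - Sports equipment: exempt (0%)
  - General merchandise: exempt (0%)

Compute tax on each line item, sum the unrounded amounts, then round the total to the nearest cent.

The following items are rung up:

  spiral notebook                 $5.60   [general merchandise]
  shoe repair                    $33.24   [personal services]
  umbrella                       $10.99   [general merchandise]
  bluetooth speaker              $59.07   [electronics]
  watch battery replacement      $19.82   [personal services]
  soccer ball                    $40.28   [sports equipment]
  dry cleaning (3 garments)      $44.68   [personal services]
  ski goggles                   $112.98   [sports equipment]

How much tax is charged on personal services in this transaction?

$0.98

Shoe repair $33.24: personal services → 0% + 1% transit = 1% → $0.3324
Watch battery replacement $19.82: personal services → 0% + 1% transit = 1% → $0.1982
Dry cleaning (3 garments) $44.68: personal services → 0% + 1% transit = 1% → $0.4468
Tax on personal services: unrounded sum = $0.9774 → $0.98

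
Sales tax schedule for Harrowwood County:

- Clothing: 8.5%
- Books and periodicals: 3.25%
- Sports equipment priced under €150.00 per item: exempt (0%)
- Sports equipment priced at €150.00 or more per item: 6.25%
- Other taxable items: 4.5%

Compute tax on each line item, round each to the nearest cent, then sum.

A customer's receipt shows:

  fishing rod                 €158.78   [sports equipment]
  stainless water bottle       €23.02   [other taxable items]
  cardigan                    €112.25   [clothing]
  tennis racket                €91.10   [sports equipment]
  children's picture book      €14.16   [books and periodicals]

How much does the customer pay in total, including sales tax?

€420.27

Fishing rod €158.78: sports equipment, €150.00 or more → 6.25% → €9.92
Stainless water bottle €23.02: other taxable items → 4.5% → €1.04
Cardigan €112.25: clothing → 8.5% → €9.54
Tennis racket €91.10: sports equipment, under €150.00 → 0% → €0.00
Children's picture book €14.16: books and periodicals → 3.25% → €0.46
Subtotal = €399.31; tax = €20.96; total due = €420.27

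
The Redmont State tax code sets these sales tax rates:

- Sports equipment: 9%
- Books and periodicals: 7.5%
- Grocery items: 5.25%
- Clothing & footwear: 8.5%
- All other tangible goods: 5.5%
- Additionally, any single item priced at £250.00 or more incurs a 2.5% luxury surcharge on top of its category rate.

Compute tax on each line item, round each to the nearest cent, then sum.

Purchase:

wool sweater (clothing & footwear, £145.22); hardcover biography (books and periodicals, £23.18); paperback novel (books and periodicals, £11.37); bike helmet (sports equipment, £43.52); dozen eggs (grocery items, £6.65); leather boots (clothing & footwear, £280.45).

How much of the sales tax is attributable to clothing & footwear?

Wool sweater £145.22: clothing & footwear → 8.5% → £12.34
Leather boots £280.45: clothing & footwear → 8.5% + 2.5% surcharge = 11% → £30.85
Tax on clothing & footwear = £12.34 + £30.85 = £43.19

£43.19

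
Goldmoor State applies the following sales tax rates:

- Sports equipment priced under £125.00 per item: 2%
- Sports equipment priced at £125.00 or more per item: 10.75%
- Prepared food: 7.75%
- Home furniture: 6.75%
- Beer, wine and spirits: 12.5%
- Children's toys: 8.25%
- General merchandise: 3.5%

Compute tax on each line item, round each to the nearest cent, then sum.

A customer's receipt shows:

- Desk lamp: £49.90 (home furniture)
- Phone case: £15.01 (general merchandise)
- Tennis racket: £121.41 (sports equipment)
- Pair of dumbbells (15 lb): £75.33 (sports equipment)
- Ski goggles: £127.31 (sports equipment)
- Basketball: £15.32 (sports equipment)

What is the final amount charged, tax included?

Desk lamp £49.90: home furniture → 6.75% → £3.37
Phone case £15.01: general merchandise → 3.5% → £0.53
Tennis racket £121.41: sports equipment, under £125.00 → 2% → £2.43
Pair of dumbbells (15 lb) £75.33: sports equipment, under £125.00 → 2% → £1.51
Ski goggles £127.31: sports equipment, £125.00 or more → 10.75% → £13.69
Basketball £15.32: sports equipment, under £125.00 → 2% → £0.31
Subtotal = £404.28; tax = £21.84; total due = £426.12

£426.12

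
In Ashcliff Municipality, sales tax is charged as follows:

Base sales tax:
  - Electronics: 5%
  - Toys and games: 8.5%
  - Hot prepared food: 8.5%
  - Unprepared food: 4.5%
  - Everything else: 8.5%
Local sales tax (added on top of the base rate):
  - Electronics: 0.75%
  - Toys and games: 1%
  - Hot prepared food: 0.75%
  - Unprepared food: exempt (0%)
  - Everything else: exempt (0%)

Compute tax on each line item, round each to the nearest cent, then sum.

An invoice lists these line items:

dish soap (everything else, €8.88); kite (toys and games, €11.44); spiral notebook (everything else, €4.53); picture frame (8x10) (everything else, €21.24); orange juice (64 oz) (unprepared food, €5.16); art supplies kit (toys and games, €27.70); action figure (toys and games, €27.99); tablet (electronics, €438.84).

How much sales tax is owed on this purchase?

Dish soap €8.88: everything else → 8.5% + 0% local = 8.5% → €0.75
Kite €11.44: toys and games → 8.5% + 1% local = 9.5% → €1.09
Spiral notebook €4.53: everything else → 8.5% + 0% local = 8.5% → €0.39
Picture frame (8x10) €21.24: everything else → 8.5% + 0% local = 8.5% → €1.81
Orange juice (64 oz) €5.16: unprepared food → 4.5% + 0% local = 4.5% → €0.23
Art supplies kit €27.70: toys and games → 8.5% + 1% local = 9.5% → €2.63
Action figure €27.99: toys and games → 8.5% + 1% local = 9.5% → €2.66
Tablet €438.84: electronics → 5% + 0.75% local = 5.75% → €25.23
Total tax = €0.75 + €1.09 + €0.39 + €1.81 + €0.23 + €2.63 + €2.66 + €25.23 = €34.79

€34.79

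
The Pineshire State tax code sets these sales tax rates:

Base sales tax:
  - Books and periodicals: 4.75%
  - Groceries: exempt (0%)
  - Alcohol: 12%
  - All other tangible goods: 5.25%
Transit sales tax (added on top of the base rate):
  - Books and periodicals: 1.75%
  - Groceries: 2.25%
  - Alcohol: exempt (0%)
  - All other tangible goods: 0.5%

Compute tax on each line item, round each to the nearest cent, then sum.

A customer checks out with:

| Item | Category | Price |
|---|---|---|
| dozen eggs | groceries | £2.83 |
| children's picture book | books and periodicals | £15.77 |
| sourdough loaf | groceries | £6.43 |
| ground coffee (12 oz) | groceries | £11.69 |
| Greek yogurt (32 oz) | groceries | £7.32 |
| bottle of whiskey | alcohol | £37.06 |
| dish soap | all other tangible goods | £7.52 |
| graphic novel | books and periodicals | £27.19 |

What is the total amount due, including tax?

Dozen eggs £2.83: groceries → 0% + 2.25% transit = 2.25% → £0.06
Children's picture book £15.77: books and periodicals → 4.75% + 1.75% transit = 6.5% → £1.03
Sourdough loaf £6.43: groceries → 0% + 2.25% transit = 2.25% → £0.14
Ground coffee (12 oz) £11.69: groceries → 0% + 2.25% transit = 2.25% → £0.26
Greek yogurt (32 oz) £7.32: groceries → 0% + 2.25% transit = 2.25% → £0.16
Bottle of whiskey £37.06: alcohol → 12% + 0% transit = 12% → £4.45
Dish soap £7.52: all other tangible goods → 5.25% + 0.5% transit = 5.75% → £0.43
Graphic novel £27.19: books and periodicals → 4.75% + 1.75% transit = 6.5% → £1.77
Subtotal = £115.81; tax = £8.30; total due = £124.11

£124.11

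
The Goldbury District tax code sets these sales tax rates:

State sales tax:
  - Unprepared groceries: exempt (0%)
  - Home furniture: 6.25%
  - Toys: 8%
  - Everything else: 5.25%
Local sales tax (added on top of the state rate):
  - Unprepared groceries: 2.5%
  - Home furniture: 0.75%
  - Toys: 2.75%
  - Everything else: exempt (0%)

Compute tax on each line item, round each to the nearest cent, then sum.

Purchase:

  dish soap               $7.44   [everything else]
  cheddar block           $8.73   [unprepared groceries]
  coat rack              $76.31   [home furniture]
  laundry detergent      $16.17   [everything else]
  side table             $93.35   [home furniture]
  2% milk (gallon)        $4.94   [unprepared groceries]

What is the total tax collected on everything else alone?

$1.24

Dish soap $7.44: everything else → 5.25% + 0% local = 5.25% → $0.39
Laundry detergent $16.17: everything else → 5.25% + 0% local = 5.25% → $0.85
Tax on everything else = $0.39 + $0.85 = $1.24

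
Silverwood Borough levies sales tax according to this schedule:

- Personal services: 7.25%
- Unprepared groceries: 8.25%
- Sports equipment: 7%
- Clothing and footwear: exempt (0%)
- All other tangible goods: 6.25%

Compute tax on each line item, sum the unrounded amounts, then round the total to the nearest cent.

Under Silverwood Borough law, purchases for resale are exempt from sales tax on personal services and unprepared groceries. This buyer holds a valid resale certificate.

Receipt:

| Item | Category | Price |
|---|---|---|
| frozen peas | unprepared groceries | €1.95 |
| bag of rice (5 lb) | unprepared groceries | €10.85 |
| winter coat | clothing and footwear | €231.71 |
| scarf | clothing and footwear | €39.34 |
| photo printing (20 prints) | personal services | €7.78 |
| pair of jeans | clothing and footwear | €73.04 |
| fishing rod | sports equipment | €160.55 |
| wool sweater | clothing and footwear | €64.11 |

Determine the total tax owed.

Frozen peas €1.95: unprepared groceries, buyer-exempt → 0% → €0.00
Bag of rice (5 lb) €10.85: unprepared groceries, buyer-exempt → 0% → €0.00
Winter coat €231.71: clothing and footwear → 0% → €0.00
Scarf €39.34: clothing and footwear → 0% → €0.00
Photo printing (20 prints) €7.78: personal services, buyer-exempt → 0% → €0.00
Pair of jeans €73.04: clothing and footwear → 0% → €0.00
Fishing rod €160.55: sports equipment → 7% → €11.2385
Wool sweater €64.11: clothing and footwear → 0% → €0.00
Unrounded tax sum = €11.2385 → €11.24

€11.24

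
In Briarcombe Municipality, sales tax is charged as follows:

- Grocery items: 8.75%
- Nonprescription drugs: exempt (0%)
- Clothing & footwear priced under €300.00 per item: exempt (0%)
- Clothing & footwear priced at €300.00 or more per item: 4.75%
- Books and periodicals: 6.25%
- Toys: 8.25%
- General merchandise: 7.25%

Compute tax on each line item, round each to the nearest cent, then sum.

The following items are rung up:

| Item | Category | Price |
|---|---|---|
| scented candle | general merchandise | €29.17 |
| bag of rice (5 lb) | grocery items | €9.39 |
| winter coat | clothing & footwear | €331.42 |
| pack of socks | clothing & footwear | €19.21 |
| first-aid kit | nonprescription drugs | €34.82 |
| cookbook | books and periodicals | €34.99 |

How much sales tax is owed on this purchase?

Scented candle €29.17: general merchandise → 7.25% → €2.11
Bag of rice (5 lb) €9.39: grocery items → 8.75% → €0.82
Winter coat €331.42: clothing & footwear, €300.00 or more → 4.75% → €15.74
Pack of socks €19.21: clothing & footwear, under €300.00 → 0% → €0.00
First-aid kit €34.82: nonprescription drugs → 0% → €0.00
Cookbook €34.99: books and periodicals → 6.25% → €2.19
Total tax = €2.11 + €0.82 + €15.74 + €2.19 = €20.86

€20.86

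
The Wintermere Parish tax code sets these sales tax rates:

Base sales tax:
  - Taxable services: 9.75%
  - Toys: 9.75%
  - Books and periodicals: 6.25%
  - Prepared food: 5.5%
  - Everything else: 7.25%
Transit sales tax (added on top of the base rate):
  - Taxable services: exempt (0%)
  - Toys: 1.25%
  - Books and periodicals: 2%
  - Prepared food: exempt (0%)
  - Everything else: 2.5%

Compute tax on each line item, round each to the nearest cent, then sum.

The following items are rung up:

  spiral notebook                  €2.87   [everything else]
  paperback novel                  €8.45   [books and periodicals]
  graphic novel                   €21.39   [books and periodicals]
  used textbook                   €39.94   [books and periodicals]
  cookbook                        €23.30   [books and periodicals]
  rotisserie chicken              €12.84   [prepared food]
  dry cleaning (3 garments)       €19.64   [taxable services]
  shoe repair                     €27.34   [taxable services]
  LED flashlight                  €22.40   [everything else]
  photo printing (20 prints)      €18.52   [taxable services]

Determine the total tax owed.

€17.24

Spiral notebook €2.87: everything else → 7.25% + 2.5% transit = 9.75% → €0.28
Paperback novel €8.45: books and periodicals → 6.25% + 2% transit = 8.25% → €0.70
Graphic novel €21.39: books and periodicals → 6.25% + 2% transit = 8.25% → €1.76
Used textbook €39.94: books and periodicals → 6.25% + 2% transit = 8.25% → €3.30
Cookbook €23.30: books and periodicals → 6.25% + 2% transit = 8.25% → €1.92
Rotisserie chicken €12.84: prepared food → 5.5% + 0% transit = 5.5% → €0.71
Dry cleaning (3 garments) €19.64: taxable services → 9.75% + 0% transit = 9.75% → €1.91
Shoe repair €27.34: taxable services → 9.75% + 0% transit = 9.75% → €2.67
LED flashlight €22.40: everything else → 7.25% + 2.5% transit = 9.75% → €2.18
Photo printing (20 prints) €18.52: taxable services → 9.75% + 0% transit = 9.75% → €1.81
Total tax = €0.28 + €0.70 + €1.76 + €3.30 + €1.92 + €0.71 + €1.91 + €2.67 + €2.18 + €1.81 = €17.24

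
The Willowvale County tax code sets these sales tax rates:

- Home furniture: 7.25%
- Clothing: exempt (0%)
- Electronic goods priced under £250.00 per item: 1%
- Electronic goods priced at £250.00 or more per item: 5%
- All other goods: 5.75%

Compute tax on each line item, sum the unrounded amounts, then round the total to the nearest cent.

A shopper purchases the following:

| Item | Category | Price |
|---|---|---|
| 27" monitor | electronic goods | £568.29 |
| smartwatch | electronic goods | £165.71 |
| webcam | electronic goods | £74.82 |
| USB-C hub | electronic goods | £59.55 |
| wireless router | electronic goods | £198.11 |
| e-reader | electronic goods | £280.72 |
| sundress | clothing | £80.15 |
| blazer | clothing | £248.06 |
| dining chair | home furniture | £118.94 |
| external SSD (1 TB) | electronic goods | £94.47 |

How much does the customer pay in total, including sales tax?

27" monitor £568.29: electronic goods, £250.00 or more → 5% → £28.4145
Smartwatch £165.71: electronic goods, under £250.00 → 1% → £1.6571
Webcam £74.82: electronic goods, under £250.00 → 1% → £0.7482
USB-C hub £59.55: electronic goods, under £250.00 → 1% → £0.5955
Wireless router £198.11: electronic goods, under £250.00 → 1% → £1.9811
E-reader £280.72: electronic goods, £250.00 or more → 5% → £14.036
Sundress £80.15: clothing → 0% → £0.00
Blazer £248.06: clothing → 0% → £0.00
Dining chair £118.94: home furniture → 7.25% → £8.62315
External SSD (1 TB) £94.47: electronic goods, under £250.00 → 1% → £0.9447
Subtotal = £1888.82; unrounded tax = £57.00025 → £57.00; total due = £1945.82

£1945.82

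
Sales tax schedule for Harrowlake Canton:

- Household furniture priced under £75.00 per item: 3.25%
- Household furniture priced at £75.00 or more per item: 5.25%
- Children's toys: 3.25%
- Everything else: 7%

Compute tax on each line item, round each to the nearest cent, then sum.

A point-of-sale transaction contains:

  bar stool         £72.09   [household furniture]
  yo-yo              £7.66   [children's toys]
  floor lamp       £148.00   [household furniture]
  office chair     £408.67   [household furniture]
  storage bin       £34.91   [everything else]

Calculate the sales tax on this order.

£34.26

Bar stool £72.09: household furniture, under £75.00 → 3.25% → £2.34
Yo-yo £7.66: children's toys → 3.25% → £0.25
Floor lamp £148.00: household furniture, £75.00 or more → 5.25% → £7.77
Office chair £408.67: household furniture, £75.00 or more → 5.25% → £21.46
Storage bin £34.91: everything else → 7% → £2.44
Total tax = £2.34 + £0.25 + £7.77 + £21.46 + £2.44 = £34.26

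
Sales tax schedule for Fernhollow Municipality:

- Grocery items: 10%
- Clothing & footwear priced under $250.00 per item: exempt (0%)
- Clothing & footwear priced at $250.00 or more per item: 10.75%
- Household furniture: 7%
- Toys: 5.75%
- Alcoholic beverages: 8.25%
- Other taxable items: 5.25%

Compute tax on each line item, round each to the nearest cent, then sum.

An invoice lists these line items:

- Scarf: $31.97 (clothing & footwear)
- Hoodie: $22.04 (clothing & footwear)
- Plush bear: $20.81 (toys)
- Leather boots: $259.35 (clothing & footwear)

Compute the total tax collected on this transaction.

Scarf $31.97: clothing & footwear, under $250.00 → 0% → $0.00
Hoodie $22.04: clothing & footwear, under $250.00 → 0% → $0.00
Plush bear $20.81: toys → 5.75% → $1.20
Leather boots $259.35: clothing & footwear, $250.00 or more → 10.75% → $27.88
Total tax = $1.20 + $27.88 = $29.08

$29.08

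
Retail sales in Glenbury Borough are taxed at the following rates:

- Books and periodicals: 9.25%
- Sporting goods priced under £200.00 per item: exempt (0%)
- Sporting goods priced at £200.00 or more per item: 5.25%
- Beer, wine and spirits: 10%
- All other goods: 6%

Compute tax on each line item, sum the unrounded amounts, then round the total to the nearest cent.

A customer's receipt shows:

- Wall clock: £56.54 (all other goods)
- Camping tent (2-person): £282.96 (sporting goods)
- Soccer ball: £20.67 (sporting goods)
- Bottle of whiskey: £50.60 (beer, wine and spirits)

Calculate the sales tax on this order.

£23.31

Wall clock £56.54: all other goods → 6% → £3.3924
Camping tent (2-person) £282.96: sporting goods, £200.00 or more → 5.25% → £14.8554
Soccer ball £20.67: sporting goods, under £200.00 → 0% → £0.00
Bottle of whiskey £50.60: beer, wine and spirits → 10% → £5.06
Unrounded tax sum = £23.3078 → £23.31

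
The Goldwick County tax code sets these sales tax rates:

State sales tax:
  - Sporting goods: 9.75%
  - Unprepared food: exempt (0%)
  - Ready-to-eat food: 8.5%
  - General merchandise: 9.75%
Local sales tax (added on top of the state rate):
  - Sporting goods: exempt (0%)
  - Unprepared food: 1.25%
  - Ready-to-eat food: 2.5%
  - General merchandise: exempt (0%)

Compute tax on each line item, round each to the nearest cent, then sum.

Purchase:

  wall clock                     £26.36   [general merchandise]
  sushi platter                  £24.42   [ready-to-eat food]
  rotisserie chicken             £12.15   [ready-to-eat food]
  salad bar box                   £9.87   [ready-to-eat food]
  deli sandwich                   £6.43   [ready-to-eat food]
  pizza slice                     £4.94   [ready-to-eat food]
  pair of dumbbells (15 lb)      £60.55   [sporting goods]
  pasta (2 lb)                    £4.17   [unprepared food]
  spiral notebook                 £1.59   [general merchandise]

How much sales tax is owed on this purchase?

Wall clock £26.36: general merchandise → 9.75% + 0% local = 9.75% → £2.57
Sushi platter £24.42: ready-to-eat food → 8.5% + 2.5% local = 11% → £2.69
Rotisserie chicken £12.15: ready-to-eat food → 8.5% + 2.5% local = 11% → £1.34
Salad bar box £9.87: ready-to-eat food → 8.5% + 2.5% local = 11% → £1.09
Deli sandwich £6.43: ready-to-eat food → 8.5% + 2.5% local = 11% → £0.71
Pizza slice £4.94: ready-to-eat food → 8.5% + 2.5% local = 11% → £0.54
Pair of dumbbells (15 lb) £60.55: sporting goods → 9.75% + 0% local = 9.75% → £5.90
Pasta (2 lb) £4.17: unprepared food → 0% + 1.25% local = 1.25% → £0.05
Spiral notebook £1.59: general merchandise → 9.75% + 0% local = 9.75% → £0.16
Total tax = £2.57 + £2.69 + £1.34 + £1.09 + £0.71 + £0.54 + £5.90 + £0.05 + £0.16 = £15.05

£15.05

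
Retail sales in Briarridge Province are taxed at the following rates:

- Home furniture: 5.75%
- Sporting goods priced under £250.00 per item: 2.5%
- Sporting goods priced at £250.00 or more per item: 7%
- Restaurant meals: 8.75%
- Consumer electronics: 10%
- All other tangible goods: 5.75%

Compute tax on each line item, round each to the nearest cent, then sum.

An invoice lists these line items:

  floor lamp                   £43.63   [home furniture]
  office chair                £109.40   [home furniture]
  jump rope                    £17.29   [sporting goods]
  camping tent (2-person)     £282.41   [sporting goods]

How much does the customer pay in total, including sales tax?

£481.73

Floor lamp £43.63: home furniture → 5.75% → £2.51
Office chair £109.40: home furniture → 5.75% → £6.29
Jump rope £17.29: sporting goods, under £250.00 → 2.5% → £0.43
Camping tent (2-person) £282.41: sporting goods, £250.00 or more → 7% → £19.77
Subtotal = £452.73; tax = £29.00; total due = £481.73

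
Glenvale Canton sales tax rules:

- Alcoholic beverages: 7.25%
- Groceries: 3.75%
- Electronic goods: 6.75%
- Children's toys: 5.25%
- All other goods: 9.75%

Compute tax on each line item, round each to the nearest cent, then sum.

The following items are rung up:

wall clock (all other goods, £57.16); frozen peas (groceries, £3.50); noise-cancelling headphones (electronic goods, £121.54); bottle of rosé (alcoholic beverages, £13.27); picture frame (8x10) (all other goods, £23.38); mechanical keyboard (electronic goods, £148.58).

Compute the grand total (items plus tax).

Wall clock £57.16: all other goods → 9.75% → £5.57
Frozen peas £3.50: groceries → 3.75% → £0.13
Noise-cancelling headphones £121.54: electronic goods → 6.75% → £8.20
Bottle of rosé £13.27: alcoholic beverages → 7.25% → £0.96
Picture frame (8x10) £23.38: all other goods → 9.75% → £2.28
Mechanical keyboard £148.58: electronic goods → 6.75% → £10.03
Subtotal = £367.43; tax = £27.17; total due = £394.60

£394.60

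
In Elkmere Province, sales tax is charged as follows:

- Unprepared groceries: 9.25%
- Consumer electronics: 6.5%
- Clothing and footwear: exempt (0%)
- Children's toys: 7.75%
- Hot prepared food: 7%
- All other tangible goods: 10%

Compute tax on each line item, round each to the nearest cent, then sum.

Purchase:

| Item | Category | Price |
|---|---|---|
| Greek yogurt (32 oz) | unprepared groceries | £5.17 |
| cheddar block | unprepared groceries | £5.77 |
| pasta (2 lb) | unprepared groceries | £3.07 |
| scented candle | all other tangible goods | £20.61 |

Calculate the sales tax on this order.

£3.35

Greek yogurt (32 oz) £5.17: unprepared groceries → 9.25% → £0.48
Cheddar block £5.77: unprepared groceries → 9.25% → £0.53
Pasta (2 lb) £3.07: unprepared groceries → 9.25% → £0.28
Scented candle £20.61: all other tangible goods → 10% → £2.06
Total tax = £0.48 + £0.53 + £0.28 + £2.06 = £3.35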